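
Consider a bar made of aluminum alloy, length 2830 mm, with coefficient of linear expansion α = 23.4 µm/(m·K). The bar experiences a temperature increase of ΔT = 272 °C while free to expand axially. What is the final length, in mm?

2848.0 mm

ΔL = α·L₀·ΔT = 23.4×10⁻⁶ × 2830 mm × 272.0 K = 18.0 mm.
L = L₀ + ΔL = 2830 + 18.0 = 2848.0 mm.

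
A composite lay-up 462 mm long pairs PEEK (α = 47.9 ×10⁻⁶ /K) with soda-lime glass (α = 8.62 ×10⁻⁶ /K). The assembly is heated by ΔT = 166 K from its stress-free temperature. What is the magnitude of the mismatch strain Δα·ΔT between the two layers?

6.52×10⁻³

Δα = |47.9 − 8.62|×10⁻⁶/K = 39.3×10⁻⁶/K.
Mismatch strain = Δα·ΔT = 39.3×10⁻⁶ × 166.0 = 6.52×10⁻³.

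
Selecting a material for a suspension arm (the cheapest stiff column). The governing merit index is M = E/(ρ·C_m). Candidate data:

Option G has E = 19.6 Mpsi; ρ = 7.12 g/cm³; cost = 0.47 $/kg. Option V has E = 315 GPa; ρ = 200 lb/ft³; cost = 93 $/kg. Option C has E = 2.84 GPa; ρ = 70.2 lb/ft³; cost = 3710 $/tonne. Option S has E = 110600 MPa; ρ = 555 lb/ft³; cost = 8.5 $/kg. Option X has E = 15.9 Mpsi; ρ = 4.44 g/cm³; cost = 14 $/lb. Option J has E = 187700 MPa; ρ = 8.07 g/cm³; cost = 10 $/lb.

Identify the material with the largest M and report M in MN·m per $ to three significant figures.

option G, M = 40.4 MN·m per $

Normalizing units and computing the index:
  option G: E = 135.1 GPa, ρ = 7120 kg/m³, cost = 0.4700 $/kg
  option V: E = 315.0 GPa, ρ = 3204 kg/m³, cost = 93.00 $/kg
  option C: E = 2.840 GPa, ρ = 1124 kg/m³, cost = 3.710 $/kg
  option S: E = 110.6 GPa, ρ = 8890 kg/m³, cost = 8.500 $/kg
  option X: E = 109.6 GPa, ρ = 4440 kg/m³, cost = 30.86 $/kg
  option J: E = 187.7 GPa, ρ = 8070 kg/m³, cost = 22.05 $/kg
  option G: M = 40.4 MN·m per $
  option S: M = 1.46 MN·m per $
  option V: M = 1.06 MN·m per $
  option J: M = 1.06 MN·m per $
  option X: M = 0.800 MN·m per $
  option C: M = 0.681 MN·m per $
Option G ranks first.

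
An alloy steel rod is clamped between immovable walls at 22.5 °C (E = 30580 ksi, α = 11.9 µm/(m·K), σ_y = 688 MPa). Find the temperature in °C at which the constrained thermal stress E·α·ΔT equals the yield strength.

297 °C

E = 30580 ksi = 210.8 GPa.
E·α·ΔT = 688.0 MPa ⇒ ΔT = 688.0 / (210.8×10³ × 11.9×10⁻⁶) = 274.2 K.
T = 22.5 + 274.2 = 296.7 °C.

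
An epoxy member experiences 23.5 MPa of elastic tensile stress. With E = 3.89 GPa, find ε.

ε = σ/E = 23.5 / 3890 = 6.04×10⁻³.

6.04×10⁻³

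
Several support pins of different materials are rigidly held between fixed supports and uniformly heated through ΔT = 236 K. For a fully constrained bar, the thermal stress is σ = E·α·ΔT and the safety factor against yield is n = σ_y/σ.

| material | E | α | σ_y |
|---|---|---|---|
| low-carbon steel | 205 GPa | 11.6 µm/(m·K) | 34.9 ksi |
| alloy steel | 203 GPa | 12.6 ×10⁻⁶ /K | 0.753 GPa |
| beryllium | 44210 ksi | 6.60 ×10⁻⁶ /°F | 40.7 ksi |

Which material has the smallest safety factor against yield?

In consistent units (E in GPa, α in ×10⁻⁶/K, σ_y in MPa):
  low-carbon steel: E = 205.0, α = 11.6, σ_y = 240.6 → σ = 561 MPa, n = 0.429
  alloy steel: E = 203.0, α = 12.6, σ_y = 753.0 → σ = 604 MPa, n = 1.25
  beryllium: E = 304.8, α = 11.9, σ_y = 280.6 → σ = 855 MPa, n = 0.328
Smallest n: beryllium with n = 0.328.

beryllium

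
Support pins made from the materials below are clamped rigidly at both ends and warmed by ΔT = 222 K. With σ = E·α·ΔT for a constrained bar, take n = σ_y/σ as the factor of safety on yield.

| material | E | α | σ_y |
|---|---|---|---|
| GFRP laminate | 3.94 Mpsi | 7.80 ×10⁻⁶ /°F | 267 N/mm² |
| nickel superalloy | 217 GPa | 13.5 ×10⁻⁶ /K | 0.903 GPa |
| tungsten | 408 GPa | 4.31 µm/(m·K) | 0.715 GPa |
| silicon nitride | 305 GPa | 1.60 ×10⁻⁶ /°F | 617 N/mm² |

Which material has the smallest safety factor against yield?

nickel superalloy

In consistent units (E in GPa, α in ×10⁻⁶/K, σ_y in MPa):
  GFRP laminate: E = 27.17, α = 14.0, σ_y = 267.0 → σ = 84.7 MPa, n = 3.15
  nickel superalloy: E = 217.0, α = 13.5, σ_y = 903.0 → σ = 650 MPa, n = 1.39
  tungsten: E = 408.0, α = 4.31, σ_y = 715.0 → σ = 390 MPa, n = 1.83
  silicon nitride: E = 305.0, α = 2.88, σ_y = 617.0 → σ = 195 MPa, n = 3.16
Smallest n: nickel superalloy with n = 1.39.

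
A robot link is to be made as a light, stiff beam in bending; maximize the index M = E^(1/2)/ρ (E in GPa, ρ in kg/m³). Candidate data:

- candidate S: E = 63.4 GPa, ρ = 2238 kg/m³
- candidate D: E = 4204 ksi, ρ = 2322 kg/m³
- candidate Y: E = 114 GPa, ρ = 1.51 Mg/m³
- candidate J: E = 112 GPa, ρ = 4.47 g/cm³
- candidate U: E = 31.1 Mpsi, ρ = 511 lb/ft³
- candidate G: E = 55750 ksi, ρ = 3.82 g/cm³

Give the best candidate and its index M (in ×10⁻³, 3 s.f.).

candidate Y, M = 7.07×10⁻³

Convert each candidate to consistent units, then evaluate M:
  candidate S: E = 63.40 GPa, ρ = 2238 kg/m³
  candidate D: E = 28.99 GPa, ρ = 2322 kg/m³
  candidate Y: E = 114.0 GPa, ρ = 1510 kg/m³
  candidate J: E = 112.0 GPa, ρ = 4470 kg/m³
  candidate U: E = 214.4 GPa, ρ = 8185 kg/m³
  candidate G: E = 384.4 GPa, ρ = 3820 kg/m³
  candidate Y: M = 7.07×10⁻³
  candidate G: M = 5.13×10⁻³
  candidate S: M = 3.56×10⁻³
  candidate J: M = 2.37×10⁻³
  candidate D: M = 2.32×10⁻³
  candidate U: M = 1.79×10⁻³
The maximum is for candidate Y.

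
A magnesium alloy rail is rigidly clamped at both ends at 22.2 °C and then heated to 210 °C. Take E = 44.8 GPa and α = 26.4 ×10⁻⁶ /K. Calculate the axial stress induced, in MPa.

ΔT = 187.8 K. Constrained thermal stress σ = E·α·ΔT = 44.80×10³ MPa × 26.4×10⁻⁶ × 187.8 = 222 MPa (compressive).

222 MPa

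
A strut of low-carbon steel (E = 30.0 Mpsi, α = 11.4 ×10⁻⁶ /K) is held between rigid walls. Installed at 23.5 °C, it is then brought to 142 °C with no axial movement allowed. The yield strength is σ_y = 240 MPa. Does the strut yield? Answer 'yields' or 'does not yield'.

E = 30.0 Mpsi = 206.8 GPa.
ΔT = 118.5 K. Constrained thermal stress σ = E·α·ΔT = 206.8×10³ MPa × 11.4×10⁻⁶ × 118.5 = 279 MPa (compressive).
Compare to σ_y = 240 MPa: σ ≥ σ_y, so it yields.

yields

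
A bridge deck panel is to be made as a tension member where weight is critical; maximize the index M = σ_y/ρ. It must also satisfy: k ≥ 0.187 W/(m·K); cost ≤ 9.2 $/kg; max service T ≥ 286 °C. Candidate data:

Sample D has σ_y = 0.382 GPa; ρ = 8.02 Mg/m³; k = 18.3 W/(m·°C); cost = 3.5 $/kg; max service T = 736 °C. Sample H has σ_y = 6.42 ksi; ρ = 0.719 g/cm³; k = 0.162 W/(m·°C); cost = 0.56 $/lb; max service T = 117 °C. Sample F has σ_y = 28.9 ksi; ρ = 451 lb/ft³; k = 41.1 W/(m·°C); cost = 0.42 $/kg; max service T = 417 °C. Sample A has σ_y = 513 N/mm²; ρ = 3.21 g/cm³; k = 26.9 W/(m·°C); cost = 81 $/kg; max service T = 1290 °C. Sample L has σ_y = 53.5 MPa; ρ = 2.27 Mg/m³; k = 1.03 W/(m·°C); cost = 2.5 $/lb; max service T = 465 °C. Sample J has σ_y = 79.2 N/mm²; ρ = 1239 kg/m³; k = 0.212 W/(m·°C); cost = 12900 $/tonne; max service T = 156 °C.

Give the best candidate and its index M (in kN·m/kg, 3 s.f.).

sample D, M = 47.6 kN·m/kg

Screen on constraints: k ≥ 0.187 W/(m·K); cost ≤ 9.2 $/kg; max service T ≥ 286 °C. Survivors: sample D, sample F, sample L.
Convert each candidate to consistent units, then evaluate M:
  sample D: σ_y = 382.0 MPa, ρ = 8020 kg/m³
  sample F: σ_y = 199.3 MPa, ρ = 7224 kg/m³
  sample L: σ_y = 53.50 MPa, ρ = 2270 kg/m³
  sample D: M = 47.6 kN·m/kg
  sample F: M = 27.6 kN·m/kg
  sample L: M = 23.6 kN·m/kg
Highest index: sample D.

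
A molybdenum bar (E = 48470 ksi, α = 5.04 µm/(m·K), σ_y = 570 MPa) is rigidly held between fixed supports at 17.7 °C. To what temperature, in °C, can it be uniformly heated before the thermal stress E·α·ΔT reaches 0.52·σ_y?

194 °C

E = 48470 ksi = 334.2 GPa.
E·α·ΔT = 296.4 MPa ⇒ ΔT = 296.4 / (334.2×10³ × 5.04×10⁻⁶) = 176.0 K.
T = 17.7 + 176.0 = 193.7 °C.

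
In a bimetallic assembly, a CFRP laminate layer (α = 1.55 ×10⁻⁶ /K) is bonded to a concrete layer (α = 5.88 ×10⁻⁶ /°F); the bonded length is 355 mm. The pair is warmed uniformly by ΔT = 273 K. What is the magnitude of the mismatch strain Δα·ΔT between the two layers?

concrete: α = 5.88×10⁻⁶/°F × 9/5 = 10.6×10⁻⁶/K.
Δα = |1.55 − 10.6|×10⁻⁶/K = 9.03×10⁻⁶/K.
Mismatch strain = Δα·ΔT = 9.03×10⁻⁶ × 273.0 = 2.47×10⁻³.

2.47×10⁻³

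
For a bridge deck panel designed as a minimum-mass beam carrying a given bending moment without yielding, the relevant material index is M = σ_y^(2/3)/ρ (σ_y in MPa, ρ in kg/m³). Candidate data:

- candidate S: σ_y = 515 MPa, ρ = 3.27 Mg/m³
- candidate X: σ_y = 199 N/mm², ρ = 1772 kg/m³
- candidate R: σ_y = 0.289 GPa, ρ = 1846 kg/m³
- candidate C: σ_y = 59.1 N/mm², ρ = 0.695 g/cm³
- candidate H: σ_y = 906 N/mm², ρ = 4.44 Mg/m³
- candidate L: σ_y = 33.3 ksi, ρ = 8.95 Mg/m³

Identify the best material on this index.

candidate R

Normalizing units and computing the index:
  candidate S: σ_y = 515.0 MPa, ρ = 3270 kg/m³
  candidate X: σ_y = 199.0 MPa, ρ = 1772 kg/m³
  candidate R: σ_y = 289.0 MPa, ρ = 1846 kg/m³
  candidate C: σ_y = 59.10 MPa, ρ = 695.0 kg/m³
  candidate H: σ_y = 906.0 MPa, ρ = 4440 kg/m³
  candidate L: σ_y = 229.6 MPa, ρ = 8950 kg/m³
  candidate R: M = 23.7×10⁻³
  candidate C: M = 21.8×10⁻³
  candidate H: M = 21.1×10⁻³
  candidate S: M = 19.6×10⁻³
  candidate X: M = 19.2×10⁻³
  candidate L: M = 4.19×10⁻³
The maximum is for candidate R.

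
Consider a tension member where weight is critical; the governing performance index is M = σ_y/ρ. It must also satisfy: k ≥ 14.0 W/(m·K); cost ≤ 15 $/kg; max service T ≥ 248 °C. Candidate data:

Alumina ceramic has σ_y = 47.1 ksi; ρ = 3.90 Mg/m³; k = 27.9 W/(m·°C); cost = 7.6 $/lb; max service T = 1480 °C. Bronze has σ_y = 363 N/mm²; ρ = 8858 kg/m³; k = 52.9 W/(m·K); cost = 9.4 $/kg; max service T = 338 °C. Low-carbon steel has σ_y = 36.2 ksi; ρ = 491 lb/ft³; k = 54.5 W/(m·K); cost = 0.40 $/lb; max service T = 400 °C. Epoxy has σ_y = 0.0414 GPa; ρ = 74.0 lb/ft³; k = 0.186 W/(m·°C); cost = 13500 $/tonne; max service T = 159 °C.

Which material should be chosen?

bronze

Screen on constraints: k ≥ 14.0 W/(m·K); cost ≤ 15 $/kg; max service T ≥ 248 °C. Survivors: bronze, low-carbon steel.
In SI units:
  bronze: σ_y = 363.0 MPa, ρ = 8858 kg/m³
  low-carbon steel: σ_y = 249.6 MPa, ρ = 7865 kg/m³
  bronze: M = 41.0 kN·m/kg
  low-carbon steel: M = 31.7 kN·m/kg
Bronze ranks first.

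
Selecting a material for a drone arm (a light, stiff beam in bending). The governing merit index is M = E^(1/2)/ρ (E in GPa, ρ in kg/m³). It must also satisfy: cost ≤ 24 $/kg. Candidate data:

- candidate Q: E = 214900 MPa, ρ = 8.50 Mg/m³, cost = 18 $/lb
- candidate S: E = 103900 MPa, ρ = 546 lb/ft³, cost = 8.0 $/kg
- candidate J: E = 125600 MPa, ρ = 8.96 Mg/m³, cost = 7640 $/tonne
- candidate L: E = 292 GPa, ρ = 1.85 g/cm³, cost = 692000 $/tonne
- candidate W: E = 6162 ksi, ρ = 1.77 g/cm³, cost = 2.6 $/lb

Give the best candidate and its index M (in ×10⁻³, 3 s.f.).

Screen on constraints: cost ≤ 24 $/kg. Survivors: candidate S, candidate J, candidate W.
Normalizing units and computing the index:
  candidate S: E = 103.9 GPa, ρ = 8746 kg/m³
  candidate J: E = 125.6 GPa, ρ = 8960 kg/m³
  candidate W: E = 42.49 GPa, ρ = 1770 kg/m³
  candidate W: M = 3.68×10⁻³
  candidate J: M = 1.25×10⁻³
  candidate S: M = 1.17×10⁻³
Candidate W ranks first.

candidate W, M = 3.68×10⁻³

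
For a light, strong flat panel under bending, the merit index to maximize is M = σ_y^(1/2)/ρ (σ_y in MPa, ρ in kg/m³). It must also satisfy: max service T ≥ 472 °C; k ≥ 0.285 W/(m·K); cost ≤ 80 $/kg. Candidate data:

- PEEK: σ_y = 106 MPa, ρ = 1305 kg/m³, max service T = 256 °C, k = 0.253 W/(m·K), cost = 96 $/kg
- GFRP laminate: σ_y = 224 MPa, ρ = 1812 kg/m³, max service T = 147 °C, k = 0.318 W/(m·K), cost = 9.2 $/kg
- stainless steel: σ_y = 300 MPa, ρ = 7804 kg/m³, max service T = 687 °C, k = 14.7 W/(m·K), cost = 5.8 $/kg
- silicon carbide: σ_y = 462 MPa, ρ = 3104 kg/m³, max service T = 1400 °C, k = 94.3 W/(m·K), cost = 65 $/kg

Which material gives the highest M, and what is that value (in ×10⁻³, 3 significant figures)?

silicon carbide, M = 6.92×10⁻³

Screen on constraints: max service T ≥ 472 °C; k ≥ 0.285 W/(m·K); cost ≤ 80 $/kg. Survivors: stainless steel, silicon carbide.
Computing M directly (units already consistent):
  silicon carbide: M = 6.92×10⁻³
  stainless steel: M = 2.22×10⁻³
Silicon carbide has the largest M.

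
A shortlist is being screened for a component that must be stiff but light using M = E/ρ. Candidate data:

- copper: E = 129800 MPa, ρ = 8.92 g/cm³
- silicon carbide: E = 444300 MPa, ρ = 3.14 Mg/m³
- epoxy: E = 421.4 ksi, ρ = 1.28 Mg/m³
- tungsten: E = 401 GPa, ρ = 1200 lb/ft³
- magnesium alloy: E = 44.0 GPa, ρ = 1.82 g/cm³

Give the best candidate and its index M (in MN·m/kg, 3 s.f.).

silicon carbide, M = 141 MN·m/kg

Putting every candidate on a common basis:
  copper: E = 129.8 GPa, ρ = 8920 kg/m³
  silicon carbide: E = 444.3 GPa, ρ = 3140 kg/m³
  epoxy: E = 2.905 GPa, ρ = 1280 kg/m³
  tungsten: E = 401.0 GPa, ρ = 19220 kg/m³
  magnesium alloy: E = 44.00 GPa, ρ = 1820 kg/m³
  silicon carbide: M = 141 MN·m/kg
  magnesium alloy: M = 24.2 MN·m/kg
  tungsten: M = 20.9 MN·m/kg
  copper: M = 14.6 MN·m/kg
  epoxy: M = 2.27 MN·m/kg
Silicon carbide ranks first.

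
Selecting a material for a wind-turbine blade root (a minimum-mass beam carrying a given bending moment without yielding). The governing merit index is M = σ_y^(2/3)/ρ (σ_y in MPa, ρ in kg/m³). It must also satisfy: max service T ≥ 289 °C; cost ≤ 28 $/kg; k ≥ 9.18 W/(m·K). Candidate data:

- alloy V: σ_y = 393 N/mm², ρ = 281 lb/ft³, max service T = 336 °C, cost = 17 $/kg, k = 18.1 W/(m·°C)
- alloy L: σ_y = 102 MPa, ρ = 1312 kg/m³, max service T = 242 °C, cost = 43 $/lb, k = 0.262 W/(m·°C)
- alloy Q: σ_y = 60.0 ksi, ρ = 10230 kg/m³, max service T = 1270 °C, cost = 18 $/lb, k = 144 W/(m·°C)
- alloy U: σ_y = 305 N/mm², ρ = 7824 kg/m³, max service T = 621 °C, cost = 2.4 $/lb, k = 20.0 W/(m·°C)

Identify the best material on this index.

Screen on constraints: max service T ≥ 289 °C; cost ≤ 28 $/kg; k ≥ 9.18 W/(m·K). Survivors: alloy V, alloy U.
Convert each candidate to consistent units, then evaluate M:
  alloy V: σ_y = 393.0 MPa, ρ = 4501 kg/m³
  alloy U: σ_y = 305.0 MPa, ρ = 7824 kg/m³
  alloy V: M = 11.9×10⁻³
  alloy U: M = 5.79×10⁻³
Highest index: alloy V.

alloy V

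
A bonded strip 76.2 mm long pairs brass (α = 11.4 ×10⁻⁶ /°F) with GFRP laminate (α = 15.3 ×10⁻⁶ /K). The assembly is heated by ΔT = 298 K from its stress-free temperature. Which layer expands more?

brass

brass: α = 11.4×10⁻⁶/°F × 9/5 = 20.5×10⁻⁶/K.
α(brass) = 20.5×10⁻⁶/K vs α(GFRP laminate) = 15.3×10⁻⁶/K.
Higher α expands more for the same ΔT: brass.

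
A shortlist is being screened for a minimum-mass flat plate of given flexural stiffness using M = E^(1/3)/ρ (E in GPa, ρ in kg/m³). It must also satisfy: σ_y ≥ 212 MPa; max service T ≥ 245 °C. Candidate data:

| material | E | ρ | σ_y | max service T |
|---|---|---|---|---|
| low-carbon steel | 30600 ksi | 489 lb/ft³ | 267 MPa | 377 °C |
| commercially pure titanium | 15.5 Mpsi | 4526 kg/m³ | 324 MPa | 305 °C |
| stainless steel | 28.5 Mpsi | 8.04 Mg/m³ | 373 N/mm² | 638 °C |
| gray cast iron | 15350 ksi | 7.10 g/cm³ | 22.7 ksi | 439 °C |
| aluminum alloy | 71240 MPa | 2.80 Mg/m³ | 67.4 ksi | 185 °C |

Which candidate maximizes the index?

Screen on constraints: σ_y ≥ 212 MPa; max service T ≥ 245 °C. Survivors: low-carbon steel, commercially pure titanium, stainless steel.
Normalizing units and computing the index:
  low-carbon steel: E = 211.0 GPa, ρ = 7833 kg/m³
  commercially pure titanium: E = 106.9 GPa, ρ = 4526 kg/m³
  stainless steel: E = 196.5 GPa, ρ = 8040 kg/m³
  commercially pure titanium: M = 1.05×10⁻³
  low-carbon steel: M = 0.760×10⁻³
  stainless steel: M = 0.723×10⁻³
The maximum is for commercially pure titanium.

commercially pure titanium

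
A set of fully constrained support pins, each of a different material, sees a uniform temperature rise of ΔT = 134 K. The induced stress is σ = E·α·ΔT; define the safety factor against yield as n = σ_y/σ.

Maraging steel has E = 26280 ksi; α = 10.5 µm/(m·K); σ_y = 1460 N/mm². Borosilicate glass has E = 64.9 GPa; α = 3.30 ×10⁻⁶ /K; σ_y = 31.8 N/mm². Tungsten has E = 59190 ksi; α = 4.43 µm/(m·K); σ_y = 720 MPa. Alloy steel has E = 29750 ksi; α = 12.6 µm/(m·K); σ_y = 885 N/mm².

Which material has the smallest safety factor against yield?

borosilicate glass

With everything in SI (GPa, ×10⁻⁶/K, MPa):
  maraging steel: E = 181.2, α = 10.5, σ_y = 1460 → σ = 255 MPa, n = 5.73
  borosilicate glass: E = 64.90, α = 3.30, σ_y = 31.80 → σ = 28.7 MPa, n = 1.11
  tungsten: E = 408.1, α = 4.43, σ_y = 720.0 → σ = 242 MPa, n = 2.97
  alloy steel: E = 205.1, α = 12.6, σ_y = 885.0 → σ = 346 MPa, n = 2.56
The minimum is borosilicate glass at n = 1.11.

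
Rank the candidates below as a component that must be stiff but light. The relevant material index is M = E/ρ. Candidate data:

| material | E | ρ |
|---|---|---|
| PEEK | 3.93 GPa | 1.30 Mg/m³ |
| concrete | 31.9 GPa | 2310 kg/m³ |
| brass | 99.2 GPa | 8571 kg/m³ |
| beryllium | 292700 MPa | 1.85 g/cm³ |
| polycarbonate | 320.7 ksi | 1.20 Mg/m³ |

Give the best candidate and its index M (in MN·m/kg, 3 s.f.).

Normalizing units and computing the index:
  PEEK: E = 3.930 GPa, ρ = 1300 kg/m³
  concrete: E = 31.90 GPa, ρ = 2310 kg/m³
  brass: E = 99.20 GPa, ρ = 8571 kg/m³
  beryllium: E = 292.7 GPa, ρ = 1850 kg/m³
  polycarbonate: E = 2.211 GPa, ρ = 1200 kg/m³
  beryllium: M = 158 MN·m/kg
  concrete: M = 13.8 MN·m/kg
  brass: M = 11.6 MN·m/kg
  PEEK: M = 3.02 MN·m/kg
  polycarbonate: M = 1.84 MN·m/kg
Beryllium ranks first.

beryllium, M = 158 MN·m/kg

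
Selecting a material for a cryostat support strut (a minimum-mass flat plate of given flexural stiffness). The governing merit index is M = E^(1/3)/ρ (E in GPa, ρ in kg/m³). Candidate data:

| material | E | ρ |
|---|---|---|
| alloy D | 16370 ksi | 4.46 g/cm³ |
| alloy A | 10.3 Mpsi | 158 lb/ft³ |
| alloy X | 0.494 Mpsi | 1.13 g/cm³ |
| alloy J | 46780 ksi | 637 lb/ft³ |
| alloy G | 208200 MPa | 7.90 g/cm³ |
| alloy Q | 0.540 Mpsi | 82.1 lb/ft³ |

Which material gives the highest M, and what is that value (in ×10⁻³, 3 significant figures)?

Convert each candidate to consistent units, then evaluate M:
  alloy D: E = 112.9 GPa, ρ = 4460 kg/m³
  alloy A: E = 71.02 GPa, ρ = 2531 kg/m³
  alloy X: E = 3.406 GPa, ρ = 1130 kg/m³
  alloy J: E = 322.5 GPa, ρ = 10200 kg/m³
  alloy G: E = 208.2 GPa, ρ = 7900 kg/m³
  alloy Q: E = 3.723 GPa, ρ = 1315 kg/m³
  alloy A: M = 1.64×10⁻³
  alloy X: M = 1.33×10⁻³
  alloy Q: M = 1.18×10⁻³
  alloy D: M = 1.08×10⁻³
  alloy G: M = 0.750×10⁻³
  alloy J: M = 0.672×10⁻³
The maximum is for alloy A.

alloy A, M = 1.64×10⁻³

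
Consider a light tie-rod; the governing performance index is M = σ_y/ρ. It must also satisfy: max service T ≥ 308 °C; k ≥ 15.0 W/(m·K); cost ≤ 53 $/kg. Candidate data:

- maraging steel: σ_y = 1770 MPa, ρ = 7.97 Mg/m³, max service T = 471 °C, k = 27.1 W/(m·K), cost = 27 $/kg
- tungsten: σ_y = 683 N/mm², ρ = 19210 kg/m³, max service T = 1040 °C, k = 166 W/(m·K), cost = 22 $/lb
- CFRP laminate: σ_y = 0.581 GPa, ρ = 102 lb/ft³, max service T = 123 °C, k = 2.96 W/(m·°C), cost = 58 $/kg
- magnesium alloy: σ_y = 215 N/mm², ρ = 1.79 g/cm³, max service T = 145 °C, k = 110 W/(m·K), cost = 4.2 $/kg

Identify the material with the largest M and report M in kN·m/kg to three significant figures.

Screen on constraints: max service T ≥ 308 °C; k ≥ 15.0 W/(m·K); cost ≤ 53 $/kg. Survivors: maraging steel, tungsten.
Putting every candidate on a common basis:
  maraging steel: σ_y = 1770 MPa, ρ = 7970 kg/m³
  tungsten: σ_y = 683.0 MPa, ρ = 19210 kg/m³
  maraging steel: M = 222 kN·m/kg
  tungsten: M = 35.6 kN·m/kg
Maraging steel ranks first.

maraging steel, M = 222 kN·m/kg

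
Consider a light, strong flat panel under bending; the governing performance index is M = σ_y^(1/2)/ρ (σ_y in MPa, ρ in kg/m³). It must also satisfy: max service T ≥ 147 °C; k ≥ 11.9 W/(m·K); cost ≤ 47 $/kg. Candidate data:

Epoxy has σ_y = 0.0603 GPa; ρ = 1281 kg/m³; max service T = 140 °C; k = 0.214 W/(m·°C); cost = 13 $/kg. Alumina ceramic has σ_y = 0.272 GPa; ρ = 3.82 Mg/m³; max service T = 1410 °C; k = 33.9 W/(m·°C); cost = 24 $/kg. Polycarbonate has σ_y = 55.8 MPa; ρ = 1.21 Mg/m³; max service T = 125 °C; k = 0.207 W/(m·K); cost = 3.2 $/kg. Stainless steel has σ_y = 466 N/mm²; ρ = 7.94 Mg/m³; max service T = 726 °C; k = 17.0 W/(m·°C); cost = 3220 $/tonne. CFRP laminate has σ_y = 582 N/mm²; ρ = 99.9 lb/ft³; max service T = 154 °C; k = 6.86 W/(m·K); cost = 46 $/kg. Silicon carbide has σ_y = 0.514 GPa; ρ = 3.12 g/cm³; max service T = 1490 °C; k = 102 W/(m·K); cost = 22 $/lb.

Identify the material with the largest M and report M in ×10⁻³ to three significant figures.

alumina ceramic, M = 4.32×10⁻³

Screen on constraints: max service T ≥ 147 °C; k ≥ 11.9 W/(m·K); cost ≤ 47 $/kg. Survivors: alumina ceramic, stainless steel.
After converting to SI:
  alumina ceramic: σ_y = 272.0 MPa, ρ = 3820 kg/m³
  stainless steel: σ_y = 466.0 MPa, ρ = 7940 kg/m³
  alumina ceramic: M = 4.32×10⁻³
  stainless steel: M = 2.72×10⁻³
Alumina ceramic ranks first.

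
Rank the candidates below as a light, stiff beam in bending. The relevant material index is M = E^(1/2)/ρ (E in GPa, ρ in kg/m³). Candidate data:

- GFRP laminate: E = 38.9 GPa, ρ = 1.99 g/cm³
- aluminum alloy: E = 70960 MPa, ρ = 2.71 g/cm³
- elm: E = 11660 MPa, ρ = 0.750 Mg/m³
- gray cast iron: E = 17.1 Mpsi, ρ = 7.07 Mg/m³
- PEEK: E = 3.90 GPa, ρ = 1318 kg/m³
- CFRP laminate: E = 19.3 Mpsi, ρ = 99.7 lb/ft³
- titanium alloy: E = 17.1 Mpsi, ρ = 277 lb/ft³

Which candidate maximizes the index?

CFRP laminate

Putting every candidate on a common basis:
  GFRP laminate: E = 38.90 GPa, ρ = 1990 kg/m³
  aluminum alloy: E = 70.96 GPa, ρ = 2710 kg/m³
  elm: E = 11.66 GPa, ρ = 750.0 kg/m³
  gray cast iron: E = 117.9 GPa, ρ = 7070 kg/m³
  PEEK: E = 3.900 GPa, ρ = 1318 kg/m³
  CFRP laminate: E = 133.1 GPa, ρ = 1597 kg/m³
  titanium alloy: E = 117.9 GPa, ρ = 4437 kg/m³
  CFRP laminate: M = 7.22×10⁻³
  elm: M = 4.55×10⁻³
  GFRP laminate: M = 3.13×10⁻³
  aluminum alloy: M = 3.11×10⁻³
  titanium alloy: M = 2.45×10⁻³
  gray cast iron: M = 1.54×10⁻³
  PEEK: M = 1.50×10⁻³
CFRP laminate has the largest M.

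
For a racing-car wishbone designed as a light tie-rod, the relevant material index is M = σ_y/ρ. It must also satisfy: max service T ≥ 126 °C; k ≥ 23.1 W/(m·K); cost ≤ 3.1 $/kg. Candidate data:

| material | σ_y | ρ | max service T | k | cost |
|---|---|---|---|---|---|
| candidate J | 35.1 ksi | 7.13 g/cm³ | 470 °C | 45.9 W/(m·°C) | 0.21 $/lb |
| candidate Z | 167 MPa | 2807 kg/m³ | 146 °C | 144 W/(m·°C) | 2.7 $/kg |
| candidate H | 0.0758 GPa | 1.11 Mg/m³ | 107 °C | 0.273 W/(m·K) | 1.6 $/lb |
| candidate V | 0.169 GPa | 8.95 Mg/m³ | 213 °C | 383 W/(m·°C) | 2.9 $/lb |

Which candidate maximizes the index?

candidate Z

Screen on constraints: max service T ≥ 126 °C; k ≥ 23.1 W/(m·K); cost ≤ 3.1 $/kg. Survivors: candidate J, candidate Z.
Normalizing units and computing the index:
  candidate J: σ_y = 242.0 MPa, ρ = 7130 kg/m³
  candidate Z: σ_y = 167.0 MPa, ρ = 2807 kg/m³
  candidate Z: M = 59.5 kN·m/kg
  candidate J: M = 33.9 kN·m/kg
Candidate Z ranks first.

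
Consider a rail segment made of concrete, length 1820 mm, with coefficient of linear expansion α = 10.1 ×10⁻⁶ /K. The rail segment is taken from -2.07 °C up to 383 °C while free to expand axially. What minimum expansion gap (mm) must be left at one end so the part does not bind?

ΔT = 383 − (-2.07) = 385.1 K.
ΔL = α·L₀·ΔT = 10.1×10⁻⁶ × 1820 mm × 385.1 K = 7.08 mm.

7.08 mm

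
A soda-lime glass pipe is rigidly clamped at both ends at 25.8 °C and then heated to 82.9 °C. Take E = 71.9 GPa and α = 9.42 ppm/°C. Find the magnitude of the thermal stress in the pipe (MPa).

ΔT = 57.10 K. Constrained thermal stress σ = E·α·ΔT = 71.90×10³ MPa × 9.42×10⁻⁶ × 57.10 = 38.7 MPa (compressive).

38.7 MPa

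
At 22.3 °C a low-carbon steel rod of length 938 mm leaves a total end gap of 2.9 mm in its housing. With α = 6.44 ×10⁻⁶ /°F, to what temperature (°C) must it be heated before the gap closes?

289 °C

α = 6.44×10⁻⁶/°F × 9/5 = 11.6×10⁻⁶/K.
α·L₀·ΔT = 2.9 mm ⇒ ΔT = 2.9 / (11.6×10⁻⁶ × 938.0) = 266.7 K.
T = 22.3 + 266.7 = 289.0 °C.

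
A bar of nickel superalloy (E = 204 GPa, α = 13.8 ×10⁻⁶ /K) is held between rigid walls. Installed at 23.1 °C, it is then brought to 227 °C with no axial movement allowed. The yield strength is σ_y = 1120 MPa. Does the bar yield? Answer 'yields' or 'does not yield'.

ΔT = 203.9 K. Constrained thermal stress σ = E·α·ΔT = 204.0×10³ MPa × 13.8×10⁻⁶ × 203.9 = 574 MPa (compressive).
Compare to σ_y = 1120 MPa: σ < σ_y, so it does not yield.

does not yield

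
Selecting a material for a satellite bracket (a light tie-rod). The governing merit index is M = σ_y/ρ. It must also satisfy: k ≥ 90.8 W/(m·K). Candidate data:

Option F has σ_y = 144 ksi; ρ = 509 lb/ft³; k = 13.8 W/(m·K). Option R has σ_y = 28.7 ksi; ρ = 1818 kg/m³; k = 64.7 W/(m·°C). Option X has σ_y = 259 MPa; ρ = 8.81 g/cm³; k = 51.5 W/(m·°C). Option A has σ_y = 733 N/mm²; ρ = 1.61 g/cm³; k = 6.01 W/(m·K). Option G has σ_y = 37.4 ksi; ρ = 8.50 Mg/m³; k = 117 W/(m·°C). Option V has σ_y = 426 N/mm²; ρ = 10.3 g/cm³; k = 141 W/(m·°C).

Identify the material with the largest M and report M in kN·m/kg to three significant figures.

option V, M = 41.4 kN·m/kg

Screen on constraints: k ≥ 90.8 W/(m·K). Survivors: option G, option V.
Putting every candidate on a common basis:
  option G: σ_y = 257.9 MPa, ρ = 8500 kg/m³
  option V: σ_y = 426.0 MPa, ρ = 10300 kg/m³
  option V: M = 41.4 kN·m/kg
  option G: M = 30.3 kN·m/kg
The maximum is for option V.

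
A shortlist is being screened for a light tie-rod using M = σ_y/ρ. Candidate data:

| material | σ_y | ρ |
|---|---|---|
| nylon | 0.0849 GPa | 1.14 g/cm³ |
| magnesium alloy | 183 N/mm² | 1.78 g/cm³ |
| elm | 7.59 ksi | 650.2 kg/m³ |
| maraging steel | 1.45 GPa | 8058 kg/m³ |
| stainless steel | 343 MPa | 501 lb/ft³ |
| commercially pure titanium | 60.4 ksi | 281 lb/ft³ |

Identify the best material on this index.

maraging steel

In SI units:
  nylon: σ_y = 84.90 MPa, ρ = 1140 kg/m³
  magnesium alloy: σ_y = 183.0 MPa, ρ = 1780 kg/m³
  elm: σ_y = 52.33 MPa, ρ = 650.2 kg/m³
  maraging steel: σ_y = 1450 MPa, ρ = 8058 kg/m³
  stainless steel: σ_y = 343.0 MPa, ρ = 8025 kg/m³
  commercially pure titanium: σ_y = 416.4 MPa, ρ = 4501 kg/m³
  maraging steel: M = 180 kN·m/kg
  magnesium alloy: M = 103 kN·m/kg
  commercially pure titanium: M = 92.5 kN·m/kg
  elm: M = 80.5 kN·m/kg
  nylon: M = 74.5 kN·m/kg
  stainless steel: M = 42.7 kN·m/kg
Highest index: maraging steel.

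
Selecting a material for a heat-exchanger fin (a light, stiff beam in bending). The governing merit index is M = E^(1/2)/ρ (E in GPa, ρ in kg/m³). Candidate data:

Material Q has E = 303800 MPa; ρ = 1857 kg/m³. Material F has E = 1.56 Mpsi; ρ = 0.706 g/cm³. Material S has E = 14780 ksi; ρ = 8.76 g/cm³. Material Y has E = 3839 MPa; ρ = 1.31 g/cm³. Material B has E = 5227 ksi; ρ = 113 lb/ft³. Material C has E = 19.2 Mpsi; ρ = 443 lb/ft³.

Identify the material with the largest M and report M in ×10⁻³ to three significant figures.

material Q, M = 9.39×10⁻³

Convert each candidate to consistent units, then evaluate M:
  material Q: E = 303.8 GPa, ρ = 1857 kg/m³
  material F: E = 10.76 GPa, ρ = 706.0 kg/m³
  material S: E = 101.9 GPa, ρ = 8760 kg/m³
  material Y: E = 3.839 GPa, ρ = 1310 kg/m³
  material B: E = 36.04 GPa, ρ = 1810 kg/m³
  material C: E = 132.4 GPa, ρ = 7096 kg/m³
  material Q: M = 9.39×10⁻³
  material F: M = 4.65×10⁻³
  material B: M = 3.32×10⁻³
  material C: M = 1.62×10⁻³
  material Y: M = 1.50×10⁻³
  material S: M = 1.15×10⁻³
The maximum is for material Q.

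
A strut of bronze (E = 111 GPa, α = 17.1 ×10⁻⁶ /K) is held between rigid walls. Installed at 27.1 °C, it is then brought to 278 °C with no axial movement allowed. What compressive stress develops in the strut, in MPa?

476 MPa

ΔT = 250.9 K. Constrained thermal stress σ = E·α·ΔT = 111.0×10³ MPa × 17.1×10⁻⁶ × 250.9 = 476 MPa (compressive).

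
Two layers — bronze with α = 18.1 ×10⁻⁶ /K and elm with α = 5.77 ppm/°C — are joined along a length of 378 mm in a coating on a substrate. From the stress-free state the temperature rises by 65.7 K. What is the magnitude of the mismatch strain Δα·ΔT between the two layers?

Δα = |18.1 − 5.77|×10⁻⁶/K = 12.3×10⁻⁶/K.
Mismatch strain = Δα·ΔT = 12.3×10⁻⁶ × 65.7 = 8.10×10⁻⁴.

8.10×10⁻⁴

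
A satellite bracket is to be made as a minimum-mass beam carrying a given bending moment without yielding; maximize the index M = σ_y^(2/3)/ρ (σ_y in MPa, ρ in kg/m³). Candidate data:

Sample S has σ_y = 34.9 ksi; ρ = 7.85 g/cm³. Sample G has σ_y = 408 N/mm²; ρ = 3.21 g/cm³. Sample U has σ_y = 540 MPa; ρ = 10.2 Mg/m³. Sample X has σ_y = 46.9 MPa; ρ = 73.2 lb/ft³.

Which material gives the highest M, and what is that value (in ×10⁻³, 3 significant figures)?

sample G, M = 17.1×10⁻³

After converting to SI:
  sample S: σ_y = 240.6 MPa, ρ = 7850 kg/m³
  sample G: σ_y = 408.0 MPa, ρ = 3210 kg/m³
  sample U: σ_y = 540.0 MPa, ρ = 10200 kg/m³
  sample X: σ_y = 46.90 MPa, ρ = 1173 kg/m³
  sample G: M = 17.1×10⁻³
  sample X: M = 11.1×10⁻³
  sample U: M = 6.50×10⁻³
  sample S: M = 4.93×10⁻³
The maximum is for sample G.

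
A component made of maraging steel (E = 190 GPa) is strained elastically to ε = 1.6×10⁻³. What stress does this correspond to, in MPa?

304 MPa

σ = E·ε = 190000 MPa × 1.6×10⁻³ = 304 MPa.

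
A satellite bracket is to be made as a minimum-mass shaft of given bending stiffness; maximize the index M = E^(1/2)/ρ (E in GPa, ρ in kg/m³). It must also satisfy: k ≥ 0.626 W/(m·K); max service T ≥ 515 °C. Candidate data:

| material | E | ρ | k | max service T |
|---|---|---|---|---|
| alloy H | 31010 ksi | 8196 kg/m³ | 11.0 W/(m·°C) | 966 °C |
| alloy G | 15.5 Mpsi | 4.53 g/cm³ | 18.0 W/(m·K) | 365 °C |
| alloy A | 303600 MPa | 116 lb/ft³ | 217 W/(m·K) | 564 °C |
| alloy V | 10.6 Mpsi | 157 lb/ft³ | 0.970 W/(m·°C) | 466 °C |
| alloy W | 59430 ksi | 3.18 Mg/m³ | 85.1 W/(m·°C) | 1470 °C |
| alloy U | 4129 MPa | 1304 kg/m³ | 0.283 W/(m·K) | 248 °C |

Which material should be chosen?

alloy A

Screen on constraints: k ≥ 0.626 W/(m·K); max service T ≥ 515 °C. Survivors: alloy H, alloy A, alloy W.
Convert each candidate to consistent units, then evaluate M:
  alloy H: E = 213.8 GPa, ρ = 8196 kg/m³
  alloy A: E = 303.6 GPa, ρ = 1858 kg/m³
  alloy W: E = 409.8 GPa, ρ = 3180 kg/m³
  alloy A: M = 9.38×10⁻³
  alloy W: M = 6.37×10⁻³
  alloy H: M = 1.78×10⁻³
The maximum is for alloy A.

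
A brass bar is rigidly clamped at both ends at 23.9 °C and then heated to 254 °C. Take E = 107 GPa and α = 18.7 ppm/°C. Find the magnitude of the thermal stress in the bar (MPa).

460 MPa

ΔT = 230.1 K. Constrained thermal stress σ = E·α·ΔT = 107.0×10³ MPa × 18.7×10⁻⁶ × 230.1 = 460 MPa (compressive).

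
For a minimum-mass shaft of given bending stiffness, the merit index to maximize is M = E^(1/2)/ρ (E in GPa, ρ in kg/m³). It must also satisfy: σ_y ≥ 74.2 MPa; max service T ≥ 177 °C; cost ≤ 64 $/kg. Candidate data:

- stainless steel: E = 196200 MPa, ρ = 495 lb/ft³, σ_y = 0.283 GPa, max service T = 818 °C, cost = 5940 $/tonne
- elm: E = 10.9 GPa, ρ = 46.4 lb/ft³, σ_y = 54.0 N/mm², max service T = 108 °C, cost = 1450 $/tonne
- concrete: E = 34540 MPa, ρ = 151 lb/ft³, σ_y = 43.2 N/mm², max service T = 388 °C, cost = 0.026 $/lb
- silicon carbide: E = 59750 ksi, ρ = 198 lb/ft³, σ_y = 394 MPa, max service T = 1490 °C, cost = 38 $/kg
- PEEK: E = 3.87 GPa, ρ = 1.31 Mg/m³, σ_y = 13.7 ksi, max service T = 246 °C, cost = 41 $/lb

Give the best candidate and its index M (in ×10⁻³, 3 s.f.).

silicon carbide, M = 6.40×10⁻³

Screen on constraints: σ_y ≥ 74.2 MPa; max service T ≥ 177 °C; cost ≤ 64 $/kg. Survivors: stainless steel, silicon carbide.
Normalizing units and computing the index:
  stainless steel: E = 196.2 GPa, ρ = 7929 kg/m³
  silicon carbide: E = 412.0 GPa, ρ = 3172 kg/m³
  silicon carbide: M = 6.40×10⁻³
  stainless steel: M = 1.77×10⁻³
Silicon carbide ranks first.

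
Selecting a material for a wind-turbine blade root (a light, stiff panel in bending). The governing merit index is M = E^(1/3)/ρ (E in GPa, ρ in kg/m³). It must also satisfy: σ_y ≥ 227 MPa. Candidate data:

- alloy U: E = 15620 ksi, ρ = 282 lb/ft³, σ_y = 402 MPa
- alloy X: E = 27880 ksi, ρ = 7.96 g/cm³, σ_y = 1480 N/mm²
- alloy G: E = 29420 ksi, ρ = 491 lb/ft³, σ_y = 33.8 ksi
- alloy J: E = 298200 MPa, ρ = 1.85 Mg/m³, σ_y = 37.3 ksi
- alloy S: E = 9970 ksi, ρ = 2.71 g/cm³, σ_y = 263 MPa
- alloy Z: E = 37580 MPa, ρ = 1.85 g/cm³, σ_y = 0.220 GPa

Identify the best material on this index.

Screen on constraints: σ_y ≥ 227 MPa. Survivors: alloy U, alloy X, alloy G, alloy J, alloy S.
After converting to SI:
  alloy U: E = 107.7 GPa, ρ = 4517 kg/m³
  alloy X: E = 192.2 GPa, ρ = 7960 kg/m³
  alloy G: E = 202.8 GPa, ρ = 7865 kg/m³
  alloy J: E = 298.2 GPa, ρ = 1850 kg/m³
  alloy S: E = 68.74 GPa, ρ = 2710 kg/m³
  alloy J: M = 3.61×10⁻³
  alloy S: M = 1.51×10⁻³
  alloy U: M = 1.05×10⁻³
  alloy G: M = 0.747×10⁻³
  alloy X: M = 0.725×10⁻³
Alloy J has the largest M.

alloy J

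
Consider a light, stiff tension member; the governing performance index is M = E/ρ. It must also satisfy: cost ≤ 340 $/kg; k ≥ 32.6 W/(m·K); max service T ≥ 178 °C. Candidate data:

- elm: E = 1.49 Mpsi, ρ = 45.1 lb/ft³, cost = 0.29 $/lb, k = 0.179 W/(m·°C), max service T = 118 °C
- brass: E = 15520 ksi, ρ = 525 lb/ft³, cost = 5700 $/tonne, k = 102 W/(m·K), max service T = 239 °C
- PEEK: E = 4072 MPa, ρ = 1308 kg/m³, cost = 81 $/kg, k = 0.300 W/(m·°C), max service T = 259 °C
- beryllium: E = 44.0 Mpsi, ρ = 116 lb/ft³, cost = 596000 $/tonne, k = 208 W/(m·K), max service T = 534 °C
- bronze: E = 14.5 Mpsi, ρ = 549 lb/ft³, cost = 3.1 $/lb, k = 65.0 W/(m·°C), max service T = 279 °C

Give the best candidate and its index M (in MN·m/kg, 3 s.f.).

brass, M = 12.7 MN·m/kg

Screen on constraints: cost ≤ 340 $/kg; k ≥ 32.6 W/(m·K); max service T ≥ 178 °C. Survivors: brass, bronze.
Convert each candidate to consistent units, then evaluate M:
  brass: E = 107.0 GPa, ρ = 8410 kg/m³
  bronze: E = 99.97 GPa, ρ = 8794 kg/m³
  brass: M = 12.7 MN·m/kg
  bronze: M = 11.4 MN·m/kg
Brass ranks first.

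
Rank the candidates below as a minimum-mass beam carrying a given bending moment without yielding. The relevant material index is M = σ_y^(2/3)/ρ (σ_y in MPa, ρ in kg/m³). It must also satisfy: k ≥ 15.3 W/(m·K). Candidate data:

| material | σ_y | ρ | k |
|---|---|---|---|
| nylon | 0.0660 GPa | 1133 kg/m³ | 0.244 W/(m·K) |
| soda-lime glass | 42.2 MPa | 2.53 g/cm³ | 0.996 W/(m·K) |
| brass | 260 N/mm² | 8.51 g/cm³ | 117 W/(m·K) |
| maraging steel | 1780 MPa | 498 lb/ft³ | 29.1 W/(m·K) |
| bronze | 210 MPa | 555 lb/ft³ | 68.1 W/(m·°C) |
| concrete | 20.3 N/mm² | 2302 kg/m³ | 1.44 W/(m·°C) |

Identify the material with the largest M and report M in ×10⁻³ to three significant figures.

Screen on constraints: k ≥ 15.3 W/(m·K). Survivors: brass, maraging steel, bronze.
In SI units:
  brass: σ_y = 260.0 MPa, ρ = 8510 kg/m³
  maraging steel: σ_y = 1780 MPa, ρ = 7977 kg/m³
  bronze: σ_y = 210.0 MPa, ρ = 8890 kg/m³
  maraging steel: M = 18.4×10⁻³
  brass: M = 4.79×10⁻³
  bronze: M = 3.97×10⁻³
Highest index: maraging steel.

maraging steel, M = 18.4×10⁻³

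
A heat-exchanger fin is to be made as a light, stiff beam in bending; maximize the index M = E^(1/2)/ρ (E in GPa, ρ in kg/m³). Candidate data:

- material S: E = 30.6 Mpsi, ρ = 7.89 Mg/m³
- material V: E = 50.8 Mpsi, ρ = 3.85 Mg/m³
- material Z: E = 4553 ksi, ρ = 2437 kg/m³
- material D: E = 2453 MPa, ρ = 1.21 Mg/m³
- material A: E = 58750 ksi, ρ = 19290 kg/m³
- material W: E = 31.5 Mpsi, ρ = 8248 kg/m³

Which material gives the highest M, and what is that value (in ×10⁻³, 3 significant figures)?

Convert each candidate to consistent units, then evaluate M:
  material S: E = 211.0 GPa, ρ = 7890 kg/m³
  material V: E = 350.3 GPa, ρ = 3850 kg/m³
  material Z: E = 31.39 GPa, ρ = 2437 kg/m³
  material D: E = 2.453 GPa, ρ = 1210 kg/m³
  material A: E = 405.1 GPa, ρ = 19290 kg/m³
  material W: E = 217.2 GPa, ρ = 8248 kg/m³
  material V: M = 4.86×10⁻³
  material Z: M = 2.30×10⁻³
  material S: M = 1.84×10⁻³
  material W: M = 1.79×10⁻³
  material D: M = 1.29×10⁻³
  material A: M = 1.04×10⁻³
The maximum is for material V.

material V, M = 4.86×10⁻³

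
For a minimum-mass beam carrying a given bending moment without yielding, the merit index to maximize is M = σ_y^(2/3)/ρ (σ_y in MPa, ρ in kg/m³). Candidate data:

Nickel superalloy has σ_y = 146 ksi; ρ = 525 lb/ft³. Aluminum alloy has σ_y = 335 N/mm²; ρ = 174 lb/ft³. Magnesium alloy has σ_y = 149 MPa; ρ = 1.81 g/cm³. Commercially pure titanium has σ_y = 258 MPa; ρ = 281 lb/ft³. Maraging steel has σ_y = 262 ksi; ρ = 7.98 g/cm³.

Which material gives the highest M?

Convert each candidate to consistent units, then evaluate M:
  nickel superalloy: σ_y = 1007 MPa, ρ = 8410 kg/m³
  aluminum alloy: σ_y = 335.0 MPa, ρ = 2787 kg/m³
  magnesium alloy: σ_y = 149.0 MPa, ρ = 1810 kg/m³
  commercially pure titanium: σ_y = 258.0 MPa, ρ = 4501 kg/m³
  maraging steel: σ_y = 1806 MPa, ρ = 7980 kg/m³
  maraging steel: M = 18.6×10⁻³
  aluminum alloy: M = 17.3×10⁻³
  magnesium alloy: M = 15.5×10⁻³
  nickel superalloy: M = 11.9×10⁻³
  commercially pure titanium: M = 9.00×10⁻³
Highest index: maraging steel.

maraging steel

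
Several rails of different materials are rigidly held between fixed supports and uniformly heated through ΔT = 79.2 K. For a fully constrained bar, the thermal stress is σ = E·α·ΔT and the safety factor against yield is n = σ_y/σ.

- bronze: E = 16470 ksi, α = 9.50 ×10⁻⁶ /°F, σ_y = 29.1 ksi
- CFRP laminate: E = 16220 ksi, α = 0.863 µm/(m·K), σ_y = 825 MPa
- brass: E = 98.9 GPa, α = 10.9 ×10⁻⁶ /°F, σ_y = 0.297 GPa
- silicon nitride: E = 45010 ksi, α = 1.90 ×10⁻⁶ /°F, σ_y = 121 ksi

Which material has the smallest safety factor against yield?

In consistent units (E in GPa, α in ×10⁻⁶/K, σ_y in MPa):
  bronze: E = 113.6, α = 17.1, σ_y = 200.6 → σ = 154 MPa, n = 1.30
  CFRP laminate: E = 111.8, α = 0.863, σ_y = 825.0 → σ = 7.64 MPa, n = 108
  brass: E = 98.90, α = 19.6, σ_y = 297.0 → σ = 154 MPa, n = 1.93
  silicon nitride: E = 310.3, α = 3.42, σ_y = 834.3 → σ = 84.1 MPa, n = 9.92
Smallest n: bronze with n = 1.30.

bronze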